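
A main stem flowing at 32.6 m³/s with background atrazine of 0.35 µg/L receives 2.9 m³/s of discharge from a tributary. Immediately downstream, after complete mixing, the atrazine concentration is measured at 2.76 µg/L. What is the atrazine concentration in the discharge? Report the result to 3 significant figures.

Mass balance: 32.60·0.3500 + 2.900·Cₑ = 35.50·2.760
→ Cₑ = (35.50·2.760 − 32.60·0.3500) / 2.900 = 29.85 µg/L.

29.9 µg/L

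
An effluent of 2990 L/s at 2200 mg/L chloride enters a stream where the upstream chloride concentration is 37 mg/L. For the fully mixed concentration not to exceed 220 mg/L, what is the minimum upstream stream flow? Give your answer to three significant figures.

32400 L/s

Set C_mix = 220: (Q·37.00 + 2990·2200) / (Q + 2990) = 220
→ Q = 2990·(2200 − 220)/(220 − 37.00) = 32350 L/s.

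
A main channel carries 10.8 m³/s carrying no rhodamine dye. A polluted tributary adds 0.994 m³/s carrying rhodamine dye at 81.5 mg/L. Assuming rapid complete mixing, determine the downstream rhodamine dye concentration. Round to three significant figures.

After mixing, C = (10.80·0 + 0.9940·81.50) / 11.79 = 81.01/11.79 = 6.869 mg/L.

6.87 mg/L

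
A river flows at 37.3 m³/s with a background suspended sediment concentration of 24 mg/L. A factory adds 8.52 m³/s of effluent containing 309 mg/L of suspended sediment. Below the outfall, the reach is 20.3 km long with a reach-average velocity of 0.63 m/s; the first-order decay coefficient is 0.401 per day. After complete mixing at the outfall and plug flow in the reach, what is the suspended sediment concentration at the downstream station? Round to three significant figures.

66.3 mg/L

Mixed concentration C = ΣQC/ΣQ = (37.30·24.00 + 8.520·309.0) / 45.82 = 3528/45.82 = 76.99 mg/L.
Travel time t = 20.3·1000 / 0.63 = 32220 s = 8.951 h.
After decay, C = 76.99 × e^(−kt) = 76.99 × 0.8611 = 66.30 mg/L.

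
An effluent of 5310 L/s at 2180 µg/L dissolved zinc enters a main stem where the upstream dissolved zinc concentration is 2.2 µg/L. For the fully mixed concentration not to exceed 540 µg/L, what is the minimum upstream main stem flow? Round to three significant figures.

Set C_mix = 540: (Q·2.200 + 5310·2180) / (Q + 5310) = 540
→ Q = 5310·(2180 − 540)/(540 − 2.200) = 16190 L/s.

16200 L/s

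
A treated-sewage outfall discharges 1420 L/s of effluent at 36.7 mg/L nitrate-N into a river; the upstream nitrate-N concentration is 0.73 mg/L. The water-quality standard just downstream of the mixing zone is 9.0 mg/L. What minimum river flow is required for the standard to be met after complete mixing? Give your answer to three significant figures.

Set C_mix = 9.0: (Q·0.7300 + 1420·36.70) / (Q + 1420) = 9.0
→ Q = 1420·(36.70 − 9.0)/(9.0 − 0.7300) = 4756 L/s.

4760 L/s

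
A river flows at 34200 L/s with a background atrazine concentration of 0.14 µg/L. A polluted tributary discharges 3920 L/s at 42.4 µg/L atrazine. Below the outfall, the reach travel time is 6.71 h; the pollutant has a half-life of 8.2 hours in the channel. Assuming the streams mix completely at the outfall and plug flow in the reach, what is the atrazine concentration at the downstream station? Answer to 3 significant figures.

After mixing, C = (34200·0.1400 + 3920·42.40) / 38120 = 171000/38120 = 4.486 µg/L.
Half-life 8.2 h → k = ln 2 / 8.2 = 0.08453 h⁻¹ = 2.029 d⁻¹.
Decay over the reach: 4.486·exp(−kt) = 4.486·0.5671 = 2.544 µg/L.

2.54 µg/L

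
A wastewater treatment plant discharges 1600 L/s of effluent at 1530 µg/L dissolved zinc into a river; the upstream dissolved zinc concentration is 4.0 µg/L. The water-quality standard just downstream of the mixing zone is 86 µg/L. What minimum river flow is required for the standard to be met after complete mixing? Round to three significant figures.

Set C_mix = 86: (Q·4.000 + 1600·1530) / (Q + 1600) = 86
→ Q = 1600·(1530 − 86)/(86 − 4.000) = 28180 L/s.

28200 L/s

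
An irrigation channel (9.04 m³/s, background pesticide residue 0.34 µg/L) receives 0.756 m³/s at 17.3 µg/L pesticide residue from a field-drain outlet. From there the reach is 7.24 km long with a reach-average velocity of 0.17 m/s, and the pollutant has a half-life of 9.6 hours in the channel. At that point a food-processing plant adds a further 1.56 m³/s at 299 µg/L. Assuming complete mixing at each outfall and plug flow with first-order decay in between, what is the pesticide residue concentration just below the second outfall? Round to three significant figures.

41.7 µg/L

After mixing, C = (9.040·0.3400 + 0.7560·17.30) / 9.796 = 16.15/9.796 = 1.649 µg/L; combined flow 9.796 m³/s.
Travel time t = 7.24·1000 / 0.17 = 42590 s = 11.83 h.
Half-life 9.6 h → k = ln 2 / 9.6 = 0.07220 h⁻¹ = 1.733 d⁻¹.
Decay over the reach: 1.649·exp(−kt) = 1.649·0.4256 = 0.7018 µg/L.
At the second outfall, C = (9.796·0.7018 + 1.560·299.0) / (9.796 + 1.560) = 41.68 µg/L.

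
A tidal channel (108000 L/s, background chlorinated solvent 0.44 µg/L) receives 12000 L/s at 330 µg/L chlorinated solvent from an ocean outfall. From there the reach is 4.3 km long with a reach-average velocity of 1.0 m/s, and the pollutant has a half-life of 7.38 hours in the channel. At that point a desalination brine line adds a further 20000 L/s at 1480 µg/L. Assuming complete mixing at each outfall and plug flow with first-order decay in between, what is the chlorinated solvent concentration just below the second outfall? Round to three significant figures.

Conservation of mass: C = (108000·0.4400 + 12000·330.0) / 120000 = 4008000/120000 = 33.40 µg/L; combined flow 120000 L/s.
Travel time t = 4.3·1000 / 1.0 = 4300 s = 1.194 h.
Half-life 7.38 h → k = ln 2 / 7.38 = 0.09392 h⁻¹ = 2.254 d⁻¹.
After decay, C = 33.40 × e^(−kt) = 33.40 × 0.8939 = 29.85 µg/L.
At the second outfall, C = (120000·29.85 + 20000·1480) / (120000 + 20000) = 237.0 µg/L.

237 µg/L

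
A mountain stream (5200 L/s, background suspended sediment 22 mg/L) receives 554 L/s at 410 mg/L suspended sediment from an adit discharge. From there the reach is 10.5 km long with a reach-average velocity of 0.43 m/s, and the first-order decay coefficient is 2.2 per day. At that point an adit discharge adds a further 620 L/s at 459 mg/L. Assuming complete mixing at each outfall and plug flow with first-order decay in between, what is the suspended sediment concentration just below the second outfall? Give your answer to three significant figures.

Mixed concentration C = ΣQC/ΣQ = (5200·22.00 + 554.0·410.0) / 5754 = 341500/5754 = 59.36 mg/L; combined flow 5754 L/s.
Travel time t = 10.5·1000 / 0.43 = 24420 s = 6.783 h.
Decay over the reach: 59.36·exp(−kt) = 59.36·0.5370 = 31.87 mg/L.
Second outfall: C = (5754·31.87 + 620.0·459.0)/6374 = 73.42 mg/L.

73.4 mg/L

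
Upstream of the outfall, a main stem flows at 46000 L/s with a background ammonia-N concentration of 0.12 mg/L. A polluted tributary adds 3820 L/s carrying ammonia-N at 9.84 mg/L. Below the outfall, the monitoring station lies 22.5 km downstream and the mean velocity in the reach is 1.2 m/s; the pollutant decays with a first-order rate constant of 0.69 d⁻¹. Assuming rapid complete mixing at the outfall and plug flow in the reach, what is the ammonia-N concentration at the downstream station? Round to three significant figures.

0.745 mg/L

Flow-weighted average: C = (46000·0.1200 + 3820·9.840) / 49820 = 43110/49820 = 0.8653 mg/L.
Travel time t = 22.5·1000 / 1.2 = 18750 s = 5.208 h.
Decay over the reach: 0.8653·exp(−kt) = 0.8653·0.8609 = 0.7450 mg/L.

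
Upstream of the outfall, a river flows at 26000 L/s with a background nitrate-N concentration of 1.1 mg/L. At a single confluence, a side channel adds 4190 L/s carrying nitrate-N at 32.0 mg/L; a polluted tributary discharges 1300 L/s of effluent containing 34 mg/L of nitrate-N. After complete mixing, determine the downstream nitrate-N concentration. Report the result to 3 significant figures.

Flow-weighted average: C = (26000·1.100 + 4190·32.00 + 1300·34.00) / 31490 = 206900/31490 = 6.570 mg/L.

6.57 mg/L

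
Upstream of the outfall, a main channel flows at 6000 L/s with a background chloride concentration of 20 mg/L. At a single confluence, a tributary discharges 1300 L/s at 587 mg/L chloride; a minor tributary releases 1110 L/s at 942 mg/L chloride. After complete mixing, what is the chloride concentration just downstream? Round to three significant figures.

229 mg/L

Mass balance: C = (6000·20.00 + 1300·587.0 + 1110·942.0) / 8410 = 1929000/8410 = 229.3 mg/L.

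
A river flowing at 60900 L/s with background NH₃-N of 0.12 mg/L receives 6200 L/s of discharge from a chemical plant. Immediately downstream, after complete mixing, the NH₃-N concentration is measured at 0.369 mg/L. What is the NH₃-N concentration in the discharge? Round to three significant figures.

Mass balance: 60900·0.1200 + 6200·Cₑ = 67100·0.3690
→ Cₑ = (67100·0.3690 − 60900·0.1200) / 6200 = 2.815 mg/L.

2.81 mg/L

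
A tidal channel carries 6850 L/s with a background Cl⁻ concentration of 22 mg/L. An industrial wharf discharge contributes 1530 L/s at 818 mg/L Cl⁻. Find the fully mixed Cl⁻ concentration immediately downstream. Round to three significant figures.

167 mg/L

Mass balance: C = (6850·22.00 + 1530·818.0) / 8380 = 1402000/8380 = 167.3 mg/L.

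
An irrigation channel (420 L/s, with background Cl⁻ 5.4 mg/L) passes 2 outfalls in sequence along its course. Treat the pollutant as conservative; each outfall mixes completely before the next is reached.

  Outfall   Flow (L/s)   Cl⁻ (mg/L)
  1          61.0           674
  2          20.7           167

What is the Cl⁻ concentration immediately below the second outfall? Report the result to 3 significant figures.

Outfall 1: combined Q = 481.0 L/s; C = (420.0·5.400 + 61.00·674.0)/481.0 = 90.19 mg/L.
Outfall 2: combined Q = 501.7 L/s; C = (481.0·90.19 + 20.70·167.0)/501.7 = 93.36 mg/L.

93.4 mg/L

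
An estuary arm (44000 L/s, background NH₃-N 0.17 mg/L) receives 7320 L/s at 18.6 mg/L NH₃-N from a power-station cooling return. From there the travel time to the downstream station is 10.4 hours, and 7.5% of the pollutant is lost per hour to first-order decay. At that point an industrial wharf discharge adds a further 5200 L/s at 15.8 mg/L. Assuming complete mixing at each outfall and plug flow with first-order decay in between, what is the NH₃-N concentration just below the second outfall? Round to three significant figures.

Mass balance: C = (44000·0.1700 + 7320·18.60) / 51320 = 143600/51320 = 2.799 mg/L; combined flow 51320 L/s.
7.5%/h lost → k = −ln(1 − 0.075) = 0.07796 h⁻¹.
First-order decay: C = 2.799·exp(−k·t) = 2.799·0.4445 = 1.244 mg/L.
At the second outfall, C = (51320·1.244 + 5200·15.80) / (51320 + 5200) = 2.583 mg/L.

2.58 mg/L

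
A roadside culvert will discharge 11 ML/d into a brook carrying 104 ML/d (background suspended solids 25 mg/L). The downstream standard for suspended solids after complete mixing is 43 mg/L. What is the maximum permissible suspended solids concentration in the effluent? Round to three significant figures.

At the limit, (Qr·Cr + Qe·Cₑ)/(Qr + Qe) = 43:
Cₑ = (115.0·43 − 104.0·25.00) / 11.00 = 213.2 mg/L.

213 mg/L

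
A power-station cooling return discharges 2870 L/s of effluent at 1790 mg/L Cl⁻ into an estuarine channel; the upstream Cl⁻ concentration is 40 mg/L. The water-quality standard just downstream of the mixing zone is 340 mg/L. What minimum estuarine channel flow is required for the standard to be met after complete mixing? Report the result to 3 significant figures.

Set C_mix = 340: (Q·40.00 + 2870·1790) / (Q + 2870) = 340
→ Q = 2870·(1790 − 340)/(340 − 40.00) = 13870 L/s.

13900 L/s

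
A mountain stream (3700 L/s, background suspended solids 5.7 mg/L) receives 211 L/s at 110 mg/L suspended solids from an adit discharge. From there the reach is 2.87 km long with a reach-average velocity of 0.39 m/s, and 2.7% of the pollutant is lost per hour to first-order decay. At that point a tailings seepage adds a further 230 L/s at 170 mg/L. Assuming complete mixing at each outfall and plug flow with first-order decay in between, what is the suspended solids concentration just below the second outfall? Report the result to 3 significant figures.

Flow-weighted average: C = (3700·5.700 + 211.0·110.0) / 3911 = 44300/3911 = 11.33 mg/L; combined flow 3911 L/s.
Travel time t = 2.87·1000 / 0.39 = 7359 s = 2.044 h.
2.7%/h lost → k = −ln(1 − 0.027) = 0.02737 h⁻¹.
Applying C = C₀e^(−kt): 11.33 × 0.9456 = 10.71 mg/L.
At the second outfall, C = (3911·10.71 + 230.0·170.0) / (3911 + 230.0) = 19.56 mg/L.

19.6 mg/L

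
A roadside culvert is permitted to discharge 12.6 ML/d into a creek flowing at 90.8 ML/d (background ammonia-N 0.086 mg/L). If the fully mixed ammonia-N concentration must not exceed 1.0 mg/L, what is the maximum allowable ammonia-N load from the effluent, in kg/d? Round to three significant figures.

Mass balance at the limit: 90.80·0.08600 + 12.60·Cₑ = 103.4·1.0 → Cₑ = 7.587 mg/L.
12.60 ML/d = 0.1458 m³/s. Load = 0.1458 m³/s × 7.587 g/m³ × 86 400 s/d = 95.59 kg/d.

95.6 kg/d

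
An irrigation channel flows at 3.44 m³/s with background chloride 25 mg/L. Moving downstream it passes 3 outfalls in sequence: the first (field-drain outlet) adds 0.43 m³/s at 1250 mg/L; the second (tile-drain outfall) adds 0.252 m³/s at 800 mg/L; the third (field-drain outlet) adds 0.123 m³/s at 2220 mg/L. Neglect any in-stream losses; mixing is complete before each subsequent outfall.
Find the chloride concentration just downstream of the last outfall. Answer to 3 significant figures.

259 mg/L

After outfall 1: Q = 3.440 + 0.4300 = 3.870 m³/s; C = (3.440·25.00 + 0.4300·1250)/3.870 = 161.1 mg/L.
After outfall 2: Q = 3.870 + 0.2520 = 4.122 m³/s; C = (3.870·161.1 + 0.2520·800.0)/4.122 = 200.2 mg/L.
After outfall 3: Q = 4.122 + 0.1230 = 4.245 m³/s; C = (4.122·200.2 + 0.1230·2220)/4.245 = 258.7 mg/L.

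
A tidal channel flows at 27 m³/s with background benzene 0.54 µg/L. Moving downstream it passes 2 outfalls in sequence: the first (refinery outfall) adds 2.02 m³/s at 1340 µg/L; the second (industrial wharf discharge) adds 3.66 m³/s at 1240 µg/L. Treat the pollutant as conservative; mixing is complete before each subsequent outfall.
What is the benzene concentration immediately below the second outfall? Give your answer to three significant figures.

Outfall 1: combined Q = 29.02 m³/s; C = (27.00·0.5400 + 2.020·1340)/29.02 = 93.78 µg/L.
Outfall 2: combined Q = 32.68 m³/s; C = (29.02·93.78 + 3.660·1240)/32.68 = 222.1 µg/L.

222 µg/L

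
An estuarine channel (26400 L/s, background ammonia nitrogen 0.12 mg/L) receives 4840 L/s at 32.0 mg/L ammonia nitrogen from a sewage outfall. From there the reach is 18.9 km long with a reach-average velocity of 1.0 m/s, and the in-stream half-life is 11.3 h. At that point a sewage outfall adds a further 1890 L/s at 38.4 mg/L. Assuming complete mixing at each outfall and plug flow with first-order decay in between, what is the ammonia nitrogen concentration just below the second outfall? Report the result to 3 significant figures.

5.65 mg/L

Conservation of mass: C = (26400·0.1200 + 4840·32.00) / 31240 = 158000/31240 = 5.059 mg/L; combined flow 31240 L/s.
Travel time t = 18.9·1000 / 1.0 = 18900 s = 5.250 h.
Half-life 11.3 h → k = ln 2 / 11.3 = 0.06134 h⁻¹ = 1.472 d⁻¹.
First-order decay: C = 5.059·exp(−k·t) = 5.059·0.7247 = 3.666 mg/L.
Second outfall: C = (31240·3.666 + 1890·38.40)/33130 = 5.648 mg/L.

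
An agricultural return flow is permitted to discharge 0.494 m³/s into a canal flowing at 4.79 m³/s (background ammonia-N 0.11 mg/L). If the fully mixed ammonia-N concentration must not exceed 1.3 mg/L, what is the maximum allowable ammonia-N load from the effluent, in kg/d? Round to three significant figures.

548 kg/d

Mass balance at the limit: 4.790·0.1100 + 0.4940·Cₑ = 5.284·1.3 → Cₑ = 12.84 mg/L.
Load = 0.4940 m³/s × 12.84 g/m³ × 86 400 s/d = 548.0 kg/d.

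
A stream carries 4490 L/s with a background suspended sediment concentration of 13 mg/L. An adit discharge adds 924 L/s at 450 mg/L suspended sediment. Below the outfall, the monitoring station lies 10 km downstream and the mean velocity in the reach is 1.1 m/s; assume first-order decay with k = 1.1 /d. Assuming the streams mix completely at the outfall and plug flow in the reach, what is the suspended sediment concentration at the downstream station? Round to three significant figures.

After mixing, C = (4490·13.00 + 924.0·450.0) / 5414 = 474200/5414 = 87.58 mg/L.
Travel time t = 10·1000 / 1.1 = 9091 s = 2.525 h.
After decay, C = 87.58 × e^(−kt) = 87.58 × 0.8907 = 78.01 mg/L.

78.0 mg/L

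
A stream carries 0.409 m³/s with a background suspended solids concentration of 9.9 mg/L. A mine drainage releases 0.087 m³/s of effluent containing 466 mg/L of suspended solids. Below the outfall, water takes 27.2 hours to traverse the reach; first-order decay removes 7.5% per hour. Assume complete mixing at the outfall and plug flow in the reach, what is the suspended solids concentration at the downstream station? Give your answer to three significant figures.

Mass balance: C = (0.4090·9.900 + 0.08700·466.0) / 0.4960 = 44.59/0.4960 = 89.90 mg/L.
7.5%/h lost → k = −ln(1 − 0.075) = 0.07796 h⁻¹.
Applying C = C₀e^(−kt): 89.90 × 0.1200 = 10.79 mg/L.

10.8 mg/L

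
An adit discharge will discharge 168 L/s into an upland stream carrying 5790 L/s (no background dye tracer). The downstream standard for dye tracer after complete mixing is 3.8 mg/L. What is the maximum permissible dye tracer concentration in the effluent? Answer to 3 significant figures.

At the limit, (Qr·Cr + Qe·Cₑ)/(Qr + Qe) = 3.8:
Cₑ = (5958·3.8 − 5790·0) / 168.0 = 134.8 mg/L.

135 mg/L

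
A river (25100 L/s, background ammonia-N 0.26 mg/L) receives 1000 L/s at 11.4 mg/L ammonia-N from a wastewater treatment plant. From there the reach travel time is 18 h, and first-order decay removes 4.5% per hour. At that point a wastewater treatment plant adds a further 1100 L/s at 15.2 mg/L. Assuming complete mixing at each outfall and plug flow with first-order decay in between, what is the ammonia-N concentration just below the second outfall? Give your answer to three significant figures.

Mass balance: C = (25100·0.2600 + 1000·11.40) / 26100 = 17930/26100 = 0.6868 mg/L; combined flow 26100 L/s.
4.5%/h lost → k = −ln(1 − 0.045) = 0.04604 h⁻¹.
Applying C = C₀e^(−kt): 0.6868 × 0.4366 = 0.2998 mg/L.
Second outfall: C = (26100·0.2998 + 1100·15.20)/27200 = 0.9024 mg/L.

0.902 mg/L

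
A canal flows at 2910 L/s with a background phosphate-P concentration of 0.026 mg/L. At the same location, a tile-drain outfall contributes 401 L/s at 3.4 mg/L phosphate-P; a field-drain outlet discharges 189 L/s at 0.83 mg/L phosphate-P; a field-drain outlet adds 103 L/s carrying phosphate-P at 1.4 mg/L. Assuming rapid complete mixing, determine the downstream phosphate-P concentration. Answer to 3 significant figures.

0.483 mg/L

Mixed concentration C = ΣQC/ΣQ = (2910·0.02600 + 401.0·3.400 + 189.0·0.8300 + 103.0·1.400) / 3603 = 1740/3603 = 0.4830 mg/L.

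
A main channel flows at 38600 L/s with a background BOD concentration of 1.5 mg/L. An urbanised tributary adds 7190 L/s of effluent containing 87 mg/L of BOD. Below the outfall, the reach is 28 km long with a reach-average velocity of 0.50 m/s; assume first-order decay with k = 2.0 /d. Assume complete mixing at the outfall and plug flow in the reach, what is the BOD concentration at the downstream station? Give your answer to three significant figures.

Flow-weighted average: C = (38600·1.500 + 7190·87.00) / 45790 = 683400/45790 = 14.93 mg/L.
Travel time t = 28·1000 / 0.50 = 56000 s = 15.56 h.
Applying C = C₀e^(−kt): 14.93 × 0.2735 = 4.083 mg/L.

4.08 mg/L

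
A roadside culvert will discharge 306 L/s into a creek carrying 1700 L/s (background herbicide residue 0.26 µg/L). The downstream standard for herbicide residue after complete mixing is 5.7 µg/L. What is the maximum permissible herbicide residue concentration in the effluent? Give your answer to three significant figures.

35.9 µg/L

At the limit, (Qr·Cr + Qe·Cₑ)/(Qr + Qe) = 5.7:
Cₑ = (2006·5.7 − 1700·0.2600) / 306.0 = 35.92 µg/L.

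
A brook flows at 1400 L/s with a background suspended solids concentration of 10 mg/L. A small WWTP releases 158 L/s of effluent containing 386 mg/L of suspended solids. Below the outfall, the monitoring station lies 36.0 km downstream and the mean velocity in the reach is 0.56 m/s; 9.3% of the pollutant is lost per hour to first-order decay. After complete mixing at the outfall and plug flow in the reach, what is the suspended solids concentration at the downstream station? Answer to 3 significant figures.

8.42 mg/L

Conservation of mass: C = (1400·10.00 + 158.0·386.0) / 1558 = 74990/1558 = 48.13 mg/L.
Travel time t = 36.0·1000 / 0.56 = 64290 s = 17.86 h.
9.3%/h lost → k = −ln(1 − 0.093) = 0.09761 h⁻¹.
First-order decay: C = 48.13·exp(−k·t) = 48.13·0.1750 = 8.422 mg/L.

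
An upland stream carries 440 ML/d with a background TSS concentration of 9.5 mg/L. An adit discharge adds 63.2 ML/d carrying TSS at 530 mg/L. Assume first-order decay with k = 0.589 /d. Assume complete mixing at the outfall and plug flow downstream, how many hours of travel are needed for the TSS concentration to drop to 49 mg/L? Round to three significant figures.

Mass balance: C = (440.0·9.500 + 63.20·530.0) / 503.2 = 37680/503.2 = 74.87 mg/L.
74.87·exp(−k·t) = 49 → t = ln(74.87/49)/k = 62190 s = 17.28 h.

17.3 h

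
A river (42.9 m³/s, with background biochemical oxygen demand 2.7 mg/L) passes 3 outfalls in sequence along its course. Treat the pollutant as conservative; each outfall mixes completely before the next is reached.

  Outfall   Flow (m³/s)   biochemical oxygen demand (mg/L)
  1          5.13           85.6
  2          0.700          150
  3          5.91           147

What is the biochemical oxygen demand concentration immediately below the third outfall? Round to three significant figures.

Below outfall 1: Q → 48.03 m³/s, C = (42.90·2.700 + 5.130·85.60)/48.03 = 11.55 mg/L.
Below outfall 2: Q → 48.73 m³/s, C = (48.03·11.55 + 0.7000·150.0)/48.73 = 13.54 mg/L.
Below outfall 3: Q → 54.64 m³/s, C = (48.73·13.54 + 5.910·147.0)/54.64 = 27.98 mg/L.

28.0 mg/L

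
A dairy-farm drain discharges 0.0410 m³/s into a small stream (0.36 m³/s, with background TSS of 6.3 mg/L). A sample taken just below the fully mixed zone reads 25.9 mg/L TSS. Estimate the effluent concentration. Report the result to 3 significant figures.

198 mg/L

Mass balance: 0.3600·6.300 + 0.04100·Cₑ = 0.4010·25.90
→ Cₑ = (0.4010·25.90 − 0.3600·6.300) / 0.04100 = 198.0 mg/L.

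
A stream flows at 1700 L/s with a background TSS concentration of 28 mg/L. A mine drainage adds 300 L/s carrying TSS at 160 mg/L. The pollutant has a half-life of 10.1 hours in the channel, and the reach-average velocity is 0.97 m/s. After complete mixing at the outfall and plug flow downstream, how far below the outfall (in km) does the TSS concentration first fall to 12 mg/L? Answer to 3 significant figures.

Mixed concentration C = ΣQC/ΣQ = (1700·28.00 + 300.0·160.0) / 2000 = 95600/2000 = 47.80 mg/L.
Half-life 10.1 h → k = ln 2 / 10.1 = 0.06863 h⁻¹ = 1.647 d⁻¹.
Set 47.80·exp(−k·t) = 12 → t = ln(47.80/12)/k = 72500 s = 20.14 h.
Distance = v·t = 0.97·72500 = 70330 m = 70.33 km.

70.3 km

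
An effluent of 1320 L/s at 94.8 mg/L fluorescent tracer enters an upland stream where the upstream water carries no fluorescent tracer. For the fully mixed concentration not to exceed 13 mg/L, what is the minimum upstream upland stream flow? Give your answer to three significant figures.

Set C_mix = 13: (Q·0 + 1320·94.80) / (Q + 1320) = 13
→ Q = 1320·(94.80 − 13)/(13 − 0) = 8306 L/s.

8310 L/s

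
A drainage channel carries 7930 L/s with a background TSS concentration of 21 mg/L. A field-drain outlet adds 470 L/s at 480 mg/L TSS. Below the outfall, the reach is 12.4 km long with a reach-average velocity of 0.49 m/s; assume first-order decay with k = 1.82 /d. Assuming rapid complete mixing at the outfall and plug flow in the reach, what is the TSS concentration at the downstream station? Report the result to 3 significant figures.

27.4 mg/L

Mass balance: C = (7930·21.00 + 470.0·480.0) / 8400 = 392100/8400 = 46.68 mg/L.
Travel time t = 12.4·1000 / 0.49 = 25310 s = 7.029 h.
First-order decay: C = 46.68·exp(−k·t) = 46.68·0.5868 = 27.39 mg/L.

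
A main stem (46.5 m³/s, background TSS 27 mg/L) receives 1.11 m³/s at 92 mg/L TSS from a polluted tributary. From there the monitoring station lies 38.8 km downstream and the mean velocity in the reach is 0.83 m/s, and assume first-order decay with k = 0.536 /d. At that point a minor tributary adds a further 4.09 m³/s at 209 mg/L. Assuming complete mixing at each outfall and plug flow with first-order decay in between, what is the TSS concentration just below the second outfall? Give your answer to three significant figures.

36.2 mg/L

Flow-weighted average: C = (46.50·27.00 + 1.110·92.00) / 47.61 = 1358/47.61 = 28.52 mg/L; combined flow 47.61 m³/s.
Travel time t = 38.8·1000 / 0.83 = 46750 s = 12.99 h.
Applying C = C₀e^(−kt): 28.52 × 0.7483 = 21.34 mg/L.
Second outfall: C = (47.61·21.34 + 4.090·209.0)/51.70 = 36.18 mg/L.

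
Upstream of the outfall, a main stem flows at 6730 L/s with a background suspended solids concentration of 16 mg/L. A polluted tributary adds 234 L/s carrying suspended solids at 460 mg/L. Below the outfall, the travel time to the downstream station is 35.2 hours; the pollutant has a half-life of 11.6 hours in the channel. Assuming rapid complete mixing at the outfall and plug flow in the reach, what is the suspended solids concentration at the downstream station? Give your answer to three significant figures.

Mixed concentration C = ΣQC/ΣQ = (6730·16.00 + 234.0·460.0) / 6964 = 215300/6964 = 30.92 mg/L.
Half-life 11.6 h → k = ln 2 / 11.6 = 0.05975 h⁻¹ = 1.434 d⁻¹.
First-order decay: C = 30.92·exp(−k·t) = 30.92·0.1220 = 3.774 mg/L.

3.77 mg/L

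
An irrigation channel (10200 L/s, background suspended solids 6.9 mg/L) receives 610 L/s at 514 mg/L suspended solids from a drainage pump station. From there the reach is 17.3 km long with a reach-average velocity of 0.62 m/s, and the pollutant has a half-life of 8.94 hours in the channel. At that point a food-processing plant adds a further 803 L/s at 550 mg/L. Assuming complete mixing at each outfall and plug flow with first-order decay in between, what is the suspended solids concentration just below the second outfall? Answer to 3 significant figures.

Conservation of mass: C = (10200·6.900 + 610.0·514.0) / 10810 = 383900/10810 = 35.52 mg/L; combined flow 10810 L/s.
Travel time t = 17.3·1000 / 0.62 = 27900 s = 7.751 h.
Half-life 8.94 h → k = ln 2 / 8.94 = 0.07753 h⁻¹ = 1.861 d⁻¹.
Decay over the reach: 35.52·exp(−kt) = 35.52·0.5483 = 19.47 mg/L.
At the second outfall, C = (10810·19.47 + 803.0·550.0) / (10810 + 803.0) = 56.16 mg/L.

56.2 mg/L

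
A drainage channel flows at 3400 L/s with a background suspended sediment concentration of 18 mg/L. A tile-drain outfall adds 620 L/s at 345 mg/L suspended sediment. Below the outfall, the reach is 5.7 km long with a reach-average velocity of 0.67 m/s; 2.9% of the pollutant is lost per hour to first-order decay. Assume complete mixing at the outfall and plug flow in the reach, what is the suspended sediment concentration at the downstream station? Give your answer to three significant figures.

Flow-weighted average: C = (3400·18.00 + 620.0·345.0) / 4020 = 275100/4020 = 68.43 mg/L.
Travel time t = 5.7·1000 / 0.67 = 8507 s = 2.363 h.
2.9%/h lost → k = −ln(1 − 0.029) = 0.02943 h⁻¹.
After decay, C = 68.43 × e^(−kt) = 68.43 × 0.9328 = 63.84 mg/L.

63.8 mg/L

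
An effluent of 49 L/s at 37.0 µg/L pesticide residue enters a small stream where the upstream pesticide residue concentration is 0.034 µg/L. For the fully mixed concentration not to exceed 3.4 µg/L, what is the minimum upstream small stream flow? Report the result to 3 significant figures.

Set C_mix = 3.4: (Q·0.03400 + 49.00·37.00) / (Q + 49.00) = 3.4
→ Q = 49.00·(37.00 − 3.4)/(3.4 − 0.03400) = 489.1 L/s.

489 L/s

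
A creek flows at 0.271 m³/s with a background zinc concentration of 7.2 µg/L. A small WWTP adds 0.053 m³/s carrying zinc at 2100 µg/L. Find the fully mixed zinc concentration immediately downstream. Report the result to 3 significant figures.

350 µg/L

Mixed concentration C = ΣQC/ΣQ = (0.2710·7.200 + 0.05300·2100) / 0.3240 = 113.3/0.3240 = 349.5 µg/L.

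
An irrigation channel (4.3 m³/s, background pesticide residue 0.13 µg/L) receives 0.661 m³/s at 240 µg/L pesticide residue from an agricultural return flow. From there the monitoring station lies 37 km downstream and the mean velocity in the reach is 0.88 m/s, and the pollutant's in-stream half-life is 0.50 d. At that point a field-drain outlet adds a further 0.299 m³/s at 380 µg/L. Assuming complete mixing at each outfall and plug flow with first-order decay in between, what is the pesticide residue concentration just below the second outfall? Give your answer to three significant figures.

37.0 µg/L

Mixed concentration C = ΣQC/ΣQ = (4.300·0.1300 + 0.6610·240.0) / 4.961 = 159.2/4.961 = 32.09 µg/L; combined flow 4.961 m³/s.
Travel time t = 37·1000 / 0.88 = 42050 s = 11.68 h.
Half-life 0.50 d → k = ln 2 / 0.50 = 1.386 d⁻¹.
Applying C = C₀e^(−kt): 32.09 × 0.5093 = 16.35 µg/L.
At the second outfall, C = (4.961·16.35 + 0.2990·380.0) / (4.961 + 0.2990) = 37.02 µg/L.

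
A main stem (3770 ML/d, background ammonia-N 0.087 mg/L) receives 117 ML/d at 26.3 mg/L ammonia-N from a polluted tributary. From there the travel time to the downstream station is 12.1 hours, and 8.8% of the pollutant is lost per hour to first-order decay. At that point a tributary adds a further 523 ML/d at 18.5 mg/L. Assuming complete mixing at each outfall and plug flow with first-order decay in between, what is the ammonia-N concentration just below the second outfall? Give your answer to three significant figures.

2.45 mg/L

Mass balance: C = (3770·0.08700 + 117.0·26.30) / 3887 = 3405/3887 = 0.8760 mg/L; combined flow 3887 ML/d.
8.8%/h lost → k = −ln(1 − 0.088) = 0.09212 h⁻¹.
First-order decay: C = 0.8760·exp(−k·t) = 0.8760·0.3280 = 0.2874 mg/L.
At the second outfall, C = (3887·0.2874 + 523.0·18.50) / (3887 + 523.0) = 2.447 mg/L.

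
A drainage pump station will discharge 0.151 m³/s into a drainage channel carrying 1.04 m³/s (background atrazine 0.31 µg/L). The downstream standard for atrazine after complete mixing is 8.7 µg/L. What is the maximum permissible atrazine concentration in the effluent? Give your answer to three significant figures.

66.5 µg/L

At the limit, (Qr·Cr + Qe·Cₑ)/(Qr + Qe) = 8.7:
Cₑ = (1.191·8.7 − 1.040·0.3100) / 0.1510 = 66.49 µg/L.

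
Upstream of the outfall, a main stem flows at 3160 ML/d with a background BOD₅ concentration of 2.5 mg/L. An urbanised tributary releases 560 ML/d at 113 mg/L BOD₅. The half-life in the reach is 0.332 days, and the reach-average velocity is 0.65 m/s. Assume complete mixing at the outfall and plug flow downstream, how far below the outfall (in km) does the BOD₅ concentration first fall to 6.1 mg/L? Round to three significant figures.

Conservation of mass: C = (3160·2.500 + 560.0·113.0) / 3720 = 71180/3720 = 19.13 mg/L.
Half-life 0.332 d → k = ln 2 / 0.332 = 2.088 d⁻¹.
Set 19.13·exp(−k·t) = 6.1 → t = ln(19.13/6.1)/k = 47310 s = 13.14 h.
Distance = v·t = 0.65·47310 = 30750 m = 30.75 km.

30.8 km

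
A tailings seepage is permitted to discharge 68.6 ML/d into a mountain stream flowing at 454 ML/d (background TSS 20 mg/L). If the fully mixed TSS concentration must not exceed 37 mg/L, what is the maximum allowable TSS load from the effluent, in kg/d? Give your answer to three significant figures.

10300 kg/d

Mass balance at the limit: 454.0·20.00 + 68.60·Cₑ = 522.6·37 → Cₑ = 149.5 mg/L.
68.60 ML/d = 0.7940 m³/s. Load = 0.7940 m³/s × 149.5 g/m³ × 86 400 s/d = 10260 kg/d.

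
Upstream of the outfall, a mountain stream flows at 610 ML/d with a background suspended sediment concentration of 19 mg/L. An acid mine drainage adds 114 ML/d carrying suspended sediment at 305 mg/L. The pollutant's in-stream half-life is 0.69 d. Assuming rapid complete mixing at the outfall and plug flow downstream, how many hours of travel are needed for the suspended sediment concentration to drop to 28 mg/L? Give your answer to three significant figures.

Flow-weighted average: C = (610.0·19.00 + 114.0·305.0) / 724.0 = 46360/724.0 = 64.03 mg/L.
Half-life 0.69 d → k = ln 2 / 0.69 = 1.005 d⁻¹.
64.03·exp(−k·t) = 28 → t = ln(64.03/28)/k = 71150 s = 19.76 h.

19.8 h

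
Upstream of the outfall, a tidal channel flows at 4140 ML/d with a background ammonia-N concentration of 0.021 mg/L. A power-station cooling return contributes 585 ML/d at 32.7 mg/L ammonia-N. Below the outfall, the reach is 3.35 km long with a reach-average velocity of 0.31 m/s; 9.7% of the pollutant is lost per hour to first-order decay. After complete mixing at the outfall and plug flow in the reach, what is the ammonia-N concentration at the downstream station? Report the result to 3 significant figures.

2.99 mg/L

Flow-weighted average: C = (4140·0.02100 + 585.0·32.70) / 4725 = 19220/4725 = 4.067 mg/L.
Travel time t = 3.35·1000 / 0.31 = 10810 s = 3.002 h.
9.7%/h lost → k = −ln(1 − 0.097) = 0.1020 h⁻¹.
First-order decay: C = 4.067·exp(−k·t) = 4.067·0.7362 = 2.994 mg/L.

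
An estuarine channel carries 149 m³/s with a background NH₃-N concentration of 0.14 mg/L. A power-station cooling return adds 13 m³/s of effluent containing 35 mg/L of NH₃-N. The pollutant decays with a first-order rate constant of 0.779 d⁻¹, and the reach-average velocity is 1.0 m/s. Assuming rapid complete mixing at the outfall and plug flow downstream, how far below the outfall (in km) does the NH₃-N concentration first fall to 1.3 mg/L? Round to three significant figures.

90.4 km

Mass balance: C = (149.0·0.1400 + 13.00·35.00) / 162.0 = 475.9/162.0 = 2.937 mg/L.
Set 2.937·exp(−k·t) = 1.3 → t = ln(2.937/1.3)/k = 90410 s = 25.11 h.
Distance = v·t = 1.0·90410 = 90410 m = 90.41 km.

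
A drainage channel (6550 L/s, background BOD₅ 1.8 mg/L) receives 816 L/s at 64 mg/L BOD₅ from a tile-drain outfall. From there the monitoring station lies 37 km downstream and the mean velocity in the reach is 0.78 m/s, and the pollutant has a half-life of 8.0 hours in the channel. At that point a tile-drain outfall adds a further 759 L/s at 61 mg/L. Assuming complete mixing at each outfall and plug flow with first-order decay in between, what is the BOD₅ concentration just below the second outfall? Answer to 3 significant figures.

Mass balance: C = (6550·1.800 + 816.0·64.00) / 7366 = 64010/7366 = 8.690 mg/L; combined flow 7366 L/s.
Travel time t = 37·1000 / 0.78 = 47440 s = 13.18 h.
Half-life 8.0 h → k = ln 2 / 8.0 = 0.08664 h⁻¹ = 2.079 d⁻¹.
After decay, C = 8.690 × e^(−kt) = 8.690 × 0.3193 = 2.775 mg/L.
At the second outfall, C = (7366·2.775 + 759.0·61.00) / (7366 + 759.0) = 8.214 mg/L.

8.21 mg/L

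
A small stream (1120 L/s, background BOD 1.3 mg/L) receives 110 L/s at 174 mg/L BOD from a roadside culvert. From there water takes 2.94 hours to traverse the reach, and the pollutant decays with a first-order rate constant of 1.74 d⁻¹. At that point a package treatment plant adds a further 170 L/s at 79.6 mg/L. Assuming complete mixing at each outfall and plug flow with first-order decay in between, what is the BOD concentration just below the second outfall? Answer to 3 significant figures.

Mass balance: C = (1120·1.300 + 110.0·174.0) / 1230 = 20600/1230 = 16.74 mg/L; combined flow 1230 L/s.
Applying C = C₀e^(−kt): 16.74 × 0.8080 = 13.53 mg/L.
Second outfall: C = (1230·13.53 + 170.0·79.60)/1400 = 21.55 mg/L.

21.6 mg/L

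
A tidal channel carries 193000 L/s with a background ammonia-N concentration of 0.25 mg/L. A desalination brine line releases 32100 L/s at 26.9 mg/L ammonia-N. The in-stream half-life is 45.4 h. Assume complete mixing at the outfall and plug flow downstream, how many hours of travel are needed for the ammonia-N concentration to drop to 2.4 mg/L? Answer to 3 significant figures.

Flow-weighted average: C = (193000·0.2500 + 32100·26.90) / 225100 = 911700/225100 = 4.050 mg/L.
Half-life 45.4 h → k = ln 2 / 45.4 = 0.01527 h⁻¹ = 0.3664 d⁻¹.
4.050·exp(−k·t) = 2.4 → t = ln(4.050/2.4)/k = 123400 s = 34.28 h.

34.3 h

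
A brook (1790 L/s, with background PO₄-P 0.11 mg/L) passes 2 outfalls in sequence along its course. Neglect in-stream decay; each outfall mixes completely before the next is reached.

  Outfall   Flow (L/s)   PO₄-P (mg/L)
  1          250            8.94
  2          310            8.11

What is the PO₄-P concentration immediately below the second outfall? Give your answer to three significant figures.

2.10 mg/L

Outfall 1: combined Q = 2040 L/s; C = (1790·0.1100 + 250.0·8.940)/2040 = 1.192 mg/L.
Outfall 2: combined Q = 2350 L/s; C = (2040·1.192 + 310.0·8.110)/2350 = 2.105 mg/L.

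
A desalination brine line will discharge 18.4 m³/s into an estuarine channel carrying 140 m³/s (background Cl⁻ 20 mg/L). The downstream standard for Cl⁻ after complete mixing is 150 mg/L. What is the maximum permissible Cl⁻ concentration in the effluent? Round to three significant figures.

1140 mg/L

At the limit, (Qr·Cr + Qe·Cₑ)/(Qr + Qe) = 150:
Cₑ = (158.4·150 − 140.0·20.00) / 18.40 = 1139 mg/L.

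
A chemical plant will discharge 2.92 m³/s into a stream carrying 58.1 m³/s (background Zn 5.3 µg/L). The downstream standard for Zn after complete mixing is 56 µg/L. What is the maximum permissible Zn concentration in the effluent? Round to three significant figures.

At the limit, (Qr·Cr + Qe·Cₑ)/(Qr + Qe) = 56:
Cₑ = (61.02·56 − 58.10·5.300) / 2.920 = 1065 µg/L.

1060 µg/L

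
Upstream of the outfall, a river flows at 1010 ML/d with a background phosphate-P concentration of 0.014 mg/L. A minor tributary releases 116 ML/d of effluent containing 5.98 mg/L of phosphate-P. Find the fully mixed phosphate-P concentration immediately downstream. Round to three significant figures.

0.629 mg/L

Flow-weighted average: C = (1010·0.01400 + 116.0·5.980) / 1126 = 707.8/1126 = 0.6286 mg/L.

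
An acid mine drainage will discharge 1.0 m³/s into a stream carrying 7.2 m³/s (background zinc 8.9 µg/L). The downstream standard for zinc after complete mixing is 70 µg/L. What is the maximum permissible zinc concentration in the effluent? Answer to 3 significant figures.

At the limit, (Qr·Cr + Qe·Cₑ)/(Qr + Qe) = 70:
Cₑ = (8.200·70 − 7.200·8.900) / 1.000 = 509.9 µg/L.

510 µg/L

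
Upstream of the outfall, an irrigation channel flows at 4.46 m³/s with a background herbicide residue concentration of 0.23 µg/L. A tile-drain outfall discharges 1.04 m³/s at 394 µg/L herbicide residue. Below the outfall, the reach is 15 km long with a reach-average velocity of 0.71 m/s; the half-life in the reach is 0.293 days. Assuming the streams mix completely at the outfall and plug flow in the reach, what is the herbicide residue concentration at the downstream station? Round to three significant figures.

41.9 µg/L

After mixing, C = (4.460·0.2300 + 1.040·394.0) / 5.500 = 410.8/5.500 = 74.69 µg/L.
Travel time t = 15·1000 / 0.71 = 21130 s = 5.869 h.
Half-life 0.293 d → k = ln 2 / 0.293 = 2.366 d⁻¹.
First-order decay: C = 74.69·exp(−k·t) = 74.69·0.5608 = 41.88 µg/L.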